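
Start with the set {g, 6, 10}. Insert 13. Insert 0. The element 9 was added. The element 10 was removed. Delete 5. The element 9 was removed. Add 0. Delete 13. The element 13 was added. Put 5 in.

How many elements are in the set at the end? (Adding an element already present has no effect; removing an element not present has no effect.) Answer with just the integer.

Answer: 5

Derivation:
Tracking the set through each operation:
Start: {10, 6, g}
Event 1 (add 13): added. Set: {10, 13, 6, g}
Event 2 (add 0): added. Set: {0, 10, 13, 6, g}
Event 3 (add 9): added. Set: {0, 10, 13, 6, 9, g}
Event 4 (remove 10): removed. Set: {0, 13, 6, 9, g}
Event 5 (remove 5): not present, no change. Set: {0, 13, 6, 9, g}
Event 6 (remove 9): removed. Set: {0, 13, 6, g}
Event 7 (add 0): already present, no change. Set: {0, 13, 6, g}
Event 8 (remove 13): removed. Set: {0, 6, g}
Event 9 (add 13): added. Set: {0, 13, 6, g}
Event 10 (add 5): added. Set: {0, 13, 5, 6, g}

Final set: {0, 13, 5, 6, g} (size 5)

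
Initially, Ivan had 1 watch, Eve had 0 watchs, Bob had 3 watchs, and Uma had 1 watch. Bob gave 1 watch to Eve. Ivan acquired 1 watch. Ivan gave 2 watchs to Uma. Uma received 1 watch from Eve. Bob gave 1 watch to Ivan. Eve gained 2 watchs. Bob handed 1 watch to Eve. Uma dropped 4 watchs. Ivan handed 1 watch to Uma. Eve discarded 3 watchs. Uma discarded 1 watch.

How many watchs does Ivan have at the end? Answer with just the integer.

Tracking counts step by step:
Start: Ivan=1, Eve=0, Bob=3, Uma=1
Event 1 (Bob -> Eve, 1): Bob: 3 -> 2, Eve: 0 -> 1. State: Ivan=1, Eve=1, Bob=2, Uma=1
Event 2 (Ivan +1): Ivan: 1 -> 2. State: Ivan=2, Eve=1, Bob=2, Uma=1
Event 3 (Ivan -> Uma, 2): Ivan: 2 -> 0, Uma: 1 -> 3. State: Ivan=0, Eve=1, Bob=2, Uma=3
Event 4 (Eve -> Uma, 1): Eve: 1 -> 0, Uma: 3 -> 4. State: Ivan=0, Eve=0, Bob=2, Uma=4
Event 5 (Bob -> Ivan, 1): Bob: 2 -> 1, Ivan: 0 -> 1. State: Ivan=1, Eve=0, Bob=1, Uma=4
Event 6 (Eve +2): Eve: 0 -> 2. State: Ivan=1, Eve=2, Bob=1, Uma=4
Event 7 (Bob -> Eve, 1): Bob: 1 -> 0, Eve: 2 -> 3. State: Ivan=1, Eve=3, Bob=0, Uma=4
Event 8 (Uma -4): Uma: 4 -> 0. State: Ivan=1, Eve=3, Bob=0, Uma=0
Event 9 (Ivan -> Uma, 1): Ivan: 1 -> 0, Uma: 0 -> 1. State: Ivan=0, Eve=3, Bob=0, Uma=1
Event 10 (Eve -3): Eve: 3 -> 0. State: Ivan=0, Eve=0, Bob=0, Uma=1
Event 11 (Uma -1): Uma: 1 -> 0. State: Ivan=0, Eve=0, Bob=0, Uma=0

Ivan's final count: 0

Answer: 0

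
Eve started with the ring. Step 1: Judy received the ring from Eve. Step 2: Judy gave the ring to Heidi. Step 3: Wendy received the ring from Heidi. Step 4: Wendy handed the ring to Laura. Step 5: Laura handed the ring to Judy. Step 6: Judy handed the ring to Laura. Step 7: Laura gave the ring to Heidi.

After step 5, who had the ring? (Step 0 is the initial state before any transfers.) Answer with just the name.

Answer: Judy

Derivation:
Tracking the ring holder through step 5:
After step 0 (start): Eve
After step 1: Judy
After step 2: Heidi
After step 3: Wendy
After step 4: Laura
After step 5: Judy

At step 5, the holder is Judy.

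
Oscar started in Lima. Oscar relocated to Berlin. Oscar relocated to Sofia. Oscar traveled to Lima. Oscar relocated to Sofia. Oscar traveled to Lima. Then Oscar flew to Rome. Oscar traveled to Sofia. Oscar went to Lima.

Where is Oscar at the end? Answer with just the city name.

Tracking Oscar's location:
Start: Oscar is in Lima.
After move 1: Lima -> Berlin. Oscar is in Berlin.
After move 2: Berlin -> Sofia. Oscar is in Sofia.
After move 3: Sofia -> Lima. Oscar is in Lima.
After move 4: Lima -> Sofia. Oscar is in Sofia.
After move 5: Sofia -> Lima. Oscar is in Lima.
After move 6: Lima -> Rome. Oscar is in Rome.
After move 7: Rome -> Sofia. Oscar is in Sofia.
After move 8: Sofia -> Lima. Oscar is in Lima.

Answer: Lima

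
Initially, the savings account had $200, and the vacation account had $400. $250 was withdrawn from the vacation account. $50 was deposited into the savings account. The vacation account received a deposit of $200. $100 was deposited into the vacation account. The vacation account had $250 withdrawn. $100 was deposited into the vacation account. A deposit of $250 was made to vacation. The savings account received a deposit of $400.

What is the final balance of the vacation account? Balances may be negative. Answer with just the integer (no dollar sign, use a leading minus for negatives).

Answer: 550

Derivation:
Tracking account balances step by step:
Start: savings=200, vacation=400
Event 1 (withdraw 250 from vacation): vacation: 400 - 250 = 150. Balances: savings=200, vacation=150
Event 2 (deposit 50 to savings): savings: 200 + 50 = 250. Balances: savings=250, vacation=150
Event 3 (deposit 200 to vacation): vacation: 150 + 200 = 350. Balances: savings=250, vacation=350
Event 4 (deposit 100 to vacation): vacation: 350 + 100 = 450. Balances: savings=250, vacation=450
Event 5 (withdraw 250 from vacation): vacation: 450 - 250 = 200. Balances: savings=250, vacation=200
Event 6 (deposit 100 to vacation): vacation: 200 + 100 = 300. Balances: savings=250, vacation=300
Event 7 (deposit 250 to vacation): vacation: 300 + 250 = 550. Balances: savings=250, vacation=550
Event 8 (deposit 400 to savings): savings: 250 + 400 = 650. Balances: savings=650, vacation=550

Final balance of vacation: 550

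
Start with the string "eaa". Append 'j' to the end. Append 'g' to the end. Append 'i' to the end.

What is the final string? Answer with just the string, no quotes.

Applying each edit step by step:
Start: "eaa"
Op 1 (append 'j'): "eaa" -> "eaaj"
Op 2 (append 'g'): "eaaj" -> "eaajg"
Op 3 (append 'i'): "eaajg" -> "eaajgi"

Answer: eaajgi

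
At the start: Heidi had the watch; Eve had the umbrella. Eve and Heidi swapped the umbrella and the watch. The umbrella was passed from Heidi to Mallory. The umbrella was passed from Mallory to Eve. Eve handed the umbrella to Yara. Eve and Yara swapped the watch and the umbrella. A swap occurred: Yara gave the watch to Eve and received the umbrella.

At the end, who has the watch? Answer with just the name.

Tracking all object holders:
Start: watch:Heidi, umbrella:Eve
Event 1 (swap umbrella<->watch: now umbrella:Heidi, watch:Eve). State: watch:Eve, umbrella:Heidi
Event 2 (give umbrella: Heidi -> Mallory). State: watch:Eve, umbrella:Mallory
Event 3 (give umbrella: Mallory -> Eve). State: watch:Eve, umbrella:Eve
Event 4 (give umbrella: Eve -> Yara). State: watch:Eve, umbrella:Yara
Event 5 (swap watch<->umbrella: now watch:Yara, umbrella:Eve). State: watch:Yara, umbrella:Eve
Event 6 (swap watch<->umbrella: now watch:Eve, umbrella:Yara). State: watch:Eve, umbrella:Yara

Final state: watch:Eve, umbrella:Yara
The watch is held by Eve.

Answer: Eve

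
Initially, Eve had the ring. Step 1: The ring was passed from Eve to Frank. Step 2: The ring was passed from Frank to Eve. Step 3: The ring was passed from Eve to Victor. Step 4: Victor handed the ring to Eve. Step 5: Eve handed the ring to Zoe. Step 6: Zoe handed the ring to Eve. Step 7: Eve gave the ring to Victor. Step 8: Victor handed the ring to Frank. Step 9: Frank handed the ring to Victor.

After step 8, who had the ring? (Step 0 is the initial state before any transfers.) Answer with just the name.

Answer: Frank

Derivation:
Tracking the ring holder through step 8:
After step 0 (start): Eve
After step 1: Frank
After step 2: Eve
After step 3: Victor
After step 4: Eve
After step 5: Zoe
After step 6: Eve
After step 7: Victor
After step 8: Frank

At step 8, the holder is Frank.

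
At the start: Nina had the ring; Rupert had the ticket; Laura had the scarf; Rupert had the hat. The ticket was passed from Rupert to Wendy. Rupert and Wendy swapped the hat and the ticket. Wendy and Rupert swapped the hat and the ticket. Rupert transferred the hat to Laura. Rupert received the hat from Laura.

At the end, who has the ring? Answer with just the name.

Tracking all object holders:
Start: ring:Nina, ticket:Rupert, scarf:Laura, hat:Rupert
Event 1 (give ticket: Rupert -> Wendy). State: ring:Nina, ticket:Wendy, scarf:Laura, hat:Rupert
Event 2 (swap hat<->ticket: now hat:Wendy, ticket:Rupert). State: ring:Nina, ticket:Rupert, scarf:Laura, hat:Wendy
Event 3 (swap hat<->ticket: now hat:Rupert, ticket:Wendy). State: ring:Nina, ticket:Wendy, scarf:Laura, hat:Rupert
Event 4 (give hat: Rupert -> Laura). State: ring:Nina, ticket:Wendy, scarf:Laura, hat:Laura
Event 5 (give hat: Laura -> Rupert). State: ring:Nina, ticket:Wendy, scarf:Laura, hat:Rupert

Final state: ring:Nina, ticket:Wendy, scarf:Laura, hat:Rupert
The ring is held by Nina.

Answer: Nina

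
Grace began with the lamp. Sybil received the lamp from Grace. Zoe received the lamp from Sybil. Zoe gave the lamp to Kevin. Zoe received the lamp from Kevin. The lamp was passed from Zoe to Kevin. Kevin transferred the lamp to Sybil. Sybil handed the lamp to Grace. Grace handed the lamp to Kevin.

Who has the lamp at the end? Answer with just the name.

Answer: Kevin

Derivation:
Tracking the lamp through each event:
Start: Grace has the lamp.
After event 1: Sybil has the lamp.
After event 2: Zoe has the lamp.
After event 3: Kevin has the lamp.
After event 4: Zoe has the lamp.
After event 5: Kevin has the lamp.
After event 6: Sybil has the lamp.
After event 7: Grace has the lamp.
After event 8: Kevin has the lamp.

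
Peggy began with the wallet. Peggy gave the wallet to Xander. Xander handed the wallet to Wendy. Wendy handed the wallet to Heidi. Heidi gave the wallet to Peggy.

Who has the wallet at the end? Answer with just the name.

Answer: Peggy

Derivation:
Tracking the wallet through each event:
Start: Peggy has the wallet.
After event 1: Xander has the wallet.
After event 2: Wendy has the wallet.
After event 3: Heidi has the wallet.
After event 4: Peggy has the wallet.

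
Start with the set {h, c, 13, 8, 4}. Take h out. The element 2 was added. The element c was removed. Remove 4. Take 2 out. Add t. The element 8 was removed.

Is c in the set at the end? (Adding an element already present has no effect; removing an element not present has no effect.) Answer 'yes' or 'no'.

Tracking the set through each operation:
Start: {13, 4, 8, c, h}
Event 1 (remove h): removed. Set: {13, 4, 8, c}
Event 2 (add 2): added. Set: {13, 2, 4, 8, c}
Event 3 (remove c): removed. Set: {13, 2, 4, 8}
Event 4 (remove 4): removed. Set: {13, 2, 8}
Event 5 (remove 2): removed. Set: {13, 8}
Event 6 (add t): added. Set: {13, 8, t}
Event 7 (remove 8): removed. Set: {13, t}

Final set: {13, t} (size 2)
c is NOT in the final set.

Answer: no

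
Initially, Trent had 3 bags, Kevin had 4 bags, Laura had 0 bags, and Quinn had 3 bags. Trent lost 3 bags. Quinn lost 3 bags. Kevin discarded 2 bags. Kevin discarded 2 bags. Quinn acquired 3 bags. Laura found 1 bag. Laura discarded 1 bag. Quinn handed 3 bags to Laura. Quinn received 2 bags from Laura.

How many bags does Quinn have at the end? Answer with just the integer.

Answer: 2

Derivation:
Tracking counts step by step:
Start: Trent=3, Kevin=4, Laura=0, Quinn=3
Event 1 (Trent -3): Trent: 3 -> 0. State: Trent=0, Kevin=4, Laura=0, Quinn=3
Event 2 (Quinn -3): Quinn: 3 -> 0. State: Trent=0, Kevin=4, Laura=0, Quinn=0
Event 3 (Kevin -2): Kevin: 4 -> 2. State: Trent=0, Kevin=2, Laura=0, Quinn=0
Event 4 (Kevin -2): Kevin: 2 -> 0. State: Trent=0, Kevin=0, Laura=0, Quinn=0
Event 5 (Quinn +3): Quinn: 0 -> 3. State: Trent=0, Kevin=0, Laura=0, Quinn=3
Event 6 (Laura +1): Laura: 0 -> 1. State: Trent=0, Kevin=0, Laura=1, Quinn=3
Event 7 (Laura -1): Laura: 1 -> 0. State: Trent=0, Kevin=0, Laura=0, Quinn=3
Event 8 (Quinn -> Laura, 3): Quinn: 3 -> 0, Laura: 0 -> 3. State: Trent=0, Kevin=0, Laura=3, Quinn=0
Event 9 (Laura -> Quinn, 2): Laura: 3 -> 1, Quinn: 0 -> 2. State: Trent=0, Kevin=0, Laura=1, Quinn=2

Quinn's final count: 2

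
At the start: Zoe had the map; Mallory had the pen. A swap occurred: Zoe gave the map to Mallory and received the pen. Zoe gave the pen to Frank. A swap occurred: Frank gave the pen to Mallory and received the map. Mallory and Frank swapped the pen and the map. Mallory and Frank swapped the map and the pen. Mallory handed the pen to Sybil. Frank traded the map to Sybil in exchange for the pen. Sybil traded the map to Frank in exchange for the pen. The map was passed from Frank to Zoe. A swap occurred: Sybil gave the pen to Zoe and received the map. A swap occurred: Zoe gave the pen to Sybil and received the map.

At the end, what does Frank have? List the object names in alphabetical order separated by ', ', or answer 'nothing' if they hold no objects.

Tracking all object holders:
Start: map:Zoe, pen:Mallory
Event 1 (swap map<->pen: now map:Mallory, pen:Zoe). State: map:Mallory, pen:Zoe
Event 2 (give pen: Zoe -> Frank). State: map:Mallory, pen:Frank
Event 3 (swap pen<->map: now pen:Mallory, map:Frank). State: map:Frank, pen:Mallory
Event 4 (swap pen<->map: now pen:Frank, map:Mallory). State: map:Mallory, pen:Frank
Event 5 (swap map<->pen: now map:Frank, pen:Mallory). State: map:Frank, pen:Mallory
Event 6 (give pen: Mallory -> Sybil). State: map:Frank, pen:Sybil
Event 7 (swap map<->pen: now map:Sybil, pen:Frank). State: map:Sybil, pen:Frank
Event 8 (swap map<->pen: now map:Frank, pen:Sybil). State: map:Frank, pen:Sybil
Event 9 (give map: Frank -> Zoe). State: map:Zoe, pen:Sybil
Event 10 (swap pen<->map: now pen:Zoe, map:Sybil). State: map:Sybil, pen:Zoe
Event 11 (swap pen<->map: now pen:Sybil, map:Zoe). State: map:Zoe, pen:Sybil

Final state: map:Zoe, pen:Sybil
Frank holds: (nothing).

Answer: nothing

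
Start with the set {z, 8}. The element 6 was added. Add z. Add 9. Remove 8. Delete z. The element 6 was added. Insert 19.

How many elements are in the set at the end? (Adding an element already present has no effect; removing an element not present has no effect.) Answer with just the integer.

Answer: 3

Derivation:
Tracking the set through each operation:
Start: {8, z}
Event 1 (add 6): added. Set: {6, 8, z}
Event 2 (add z): already present, no change. Set: {6, 8, z}
Event 3 (add 9): added. Set: {6, 8, 9, z}
Event 4 (remove 8): removed. Set: {6, 9, z}
Event 5 (remove z): removed. Set: {6, 9}
Event 6 (add 6): already present, no change. Set: {6, 9}
Event 7 (add 19): added. Set: {19, 6, 9}

Final set: {19, 6, 9} (size 3)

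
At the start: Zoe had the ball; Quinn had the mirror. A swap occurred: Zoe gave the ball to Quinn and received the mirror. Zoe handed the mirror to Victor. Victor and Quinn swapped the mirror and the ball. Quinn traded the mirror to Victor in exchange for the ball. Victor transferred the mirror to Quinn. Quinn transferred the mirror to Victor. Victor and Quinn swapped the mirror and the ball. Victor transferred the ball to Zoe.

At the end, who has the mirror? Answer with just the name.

Tracking all object holders:
Start: ball:Zoe, mirror:Quinn
Event 1 (swap ball<->mirror: now ball:Quinn, mirror:Zoe). State: ball:Quinn, mirror:Zoe
Event 2 (give mirror: Zoe -> Victor). State: ball:Quinn, mirror:Victor
Event 3 (swap mirror<->ball: now mirror:Quinn, ball:Victor). State: ball:Victor, mirror:Quinn
Event 4 (swap mirror<->ball: now mirror:Victor, ball:Quinn). State: ball:Quinn, mirror:Victor
Event 5 (give mirror: Victor -> Quinn). State: ball:Quinn, mirror:Quinn
Event 6 (give mirror: Quinn -> Victor). State: ball:Quinn, mirror:Victor
Event 7 (swap mirror<->ball: now mirror:Quinn, ball:Victor). State: ball:Victor, mirror:Quinn
Event 8 (give ball: Victor -> Zoe). State: ball:Zoe, mirror:Quinn

Final state: ball:Zoe, mirror:Quinn
The mirror is held by Quinn.

Answer: Quinn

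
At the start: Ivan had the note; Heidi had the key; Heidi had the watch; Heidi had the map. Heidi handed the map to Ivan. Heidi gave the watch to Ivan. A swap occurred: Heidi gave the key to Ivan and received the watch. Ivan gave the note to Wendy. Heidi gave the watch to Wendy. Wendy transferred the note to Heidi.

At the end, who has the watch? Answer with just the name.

Tracking all object holders:
Start: note:Ivan, key:Heidi, watch:Heidi, map:Heidi
Event 1 (give map: Heidi -> Ivan). State: note:Ivan, key:Heidi, watch:Heidi, map:Ivan
Event 2 (give watch: Heidi -> Ivan). State: note:Ivan, key:Heidi, watch:Ivan, map:Ivan
Event 3 (swap key<->watch: now key:Ivan, watch:Heidi). State: note:Ivan, key:Ivan, watch:Heidi, map:Ivan
Event 4 (give note: Ivan -> Wendy). State: note:Wendy, key:Ivan, watch:Heidi, map:Ivan
Event 5 (give watch: Heidi -> Wendy). State: note:Wendy, key:Ivan, watch:Wendy, map:Ivan
Event 6 (give note: Wendy -> Heidi). State: note:Heidi, key:Ivan, watch:Wendy, map:Ivan

Final state: note:Heidi, key:Ivan, watch:Wendy, map:Ivan
The watch is held by Wendy.

Answer: Wendy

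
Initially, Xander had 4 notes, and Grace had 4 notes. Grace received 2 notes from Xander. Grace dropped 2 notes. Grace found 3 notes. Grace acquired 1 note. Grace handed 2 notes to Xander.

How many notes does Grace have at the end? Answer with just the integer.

Answer: 6

Derivation:
Tracking counts step by step:
Start: Xander=4, Grace=4
Event 1 (Xander -> Grace, 2): Xander: 4 -> 2, Grace: 4 -> 6. State: Xander=2, Grace=6
Event 2 (Grace -2): Grace: 6 -> 4. State: Xander=2, Grace=4
Event 3 (Grace +3): Grace: 4 -> 7. State: Xander=2, Grace=7
Event 4 (Grace +1): Grace: 7 -> 8. State: Xander=2, Grace=8
Event 5 (Grace -> Xander, 2): Grace: 8 -> 6, Xander: 2 -> 4. State: Xander=4, Grace=6

Grace's final count: 6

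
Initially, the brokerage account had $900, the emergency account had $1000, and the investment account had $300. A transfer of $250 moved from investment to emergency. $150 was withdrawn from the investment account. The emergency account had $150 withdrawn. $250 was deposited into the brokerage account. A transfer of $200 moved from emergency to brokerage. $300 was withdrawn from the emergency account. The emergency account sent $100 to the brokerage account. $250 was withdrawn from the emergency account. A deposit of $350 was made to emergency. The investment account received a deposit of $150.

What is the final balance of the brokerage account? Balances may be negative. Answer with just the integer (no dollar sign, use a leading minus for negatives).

Tracking account balances step by step:
Start: brokerage=900, emergency=1000, investment=300
Event 1 (transfer 250 investment -> emergency): investment: 300 - 250 = 50, emergency: 1000 + 250 = 1250. Balances: brokerage=900, emergency=1250, investment=50
Event 2 (withdraw 150 from investment): investment: 50 - 150 = -100. Balances: brokerage=900, emergency=1250, investment=-100
Event 3 (withdraw 150 from emergency): emergency: 1250 - 150 = 1100. Balances: brokerage=900, emergency=1100, investment=-100
Event 4 (deposit 250 to brokerage): brokerage: 900 + 250 = 1150. Balances: brokerage=1150, emergency=1100, investment=-100
Event 5 (transfer 200 emergency -> brokerage): emergency: 1100 - 200 = 900, brokerage: 1150 + 200 = 1350. Balances: brokerage=1350, emergency=900, investment=-100
Event 6 (withdraw 300 from emergency): emergency: 900 - 300 = 600. Balances: brokerage=1350, emergency=600, investment=-100
Event 7 (transfer 100 emergency -> brokerage): emergency: 600 - 100 = 500, brokerage: 1350 + 100 = 1450. Balances: brokerage=1450, emergency=500, investment=-100
Event 8 (withdraw 250 from emergency): emergency: 500 - 250 = 250. Balances: brokerage=1450, emergency=250, investment=-100
Event 9 (deposit 350 to emergency): emergency: 250 + 350 = 600. Balances: brokerage=1450, emergency=600, investment=-100
Event 10 (deposit 150 to investment): investment: -100 + 150 = 50. Balances: brokerage=1450, emergency=600, investment=50

Final balance of brokerage: 1450

Answer: 1450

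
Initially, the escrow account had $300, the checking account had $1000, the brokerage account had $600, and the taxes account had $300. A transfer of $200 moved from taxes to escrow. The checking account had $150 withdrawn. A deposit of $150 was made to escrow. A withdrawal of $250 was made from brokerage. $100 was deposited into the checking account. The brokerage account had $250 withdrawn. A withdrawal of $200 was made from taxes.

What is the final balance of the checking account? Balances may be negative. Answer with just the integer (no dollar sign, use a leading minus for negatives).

Answer: 950

Derivation:
Tracking account balances step by step:
Start: escrow=300, checking=1000, brokerage=600, taxes=300
Event 1 (transfer 200 taxes -> escrow): taxes: 300 - 200 = 100, escrow: 300 + 200 = 500. Balances: escrow=500, checking=1000, brokerage=600, taxes=100
Event 2 (withdraw 150 from checking): checking: 1000 - 150 = 850. Balances: escrow=500, checking=850, brokerage=600, taxes=100
Event 3 (deposit 150 to escrow): escrow: 500 + 150 = 650. Balances: escrow=650, checking=850, brokerage=600, taxes=100
Event 4 (withdraw 250 from brokerage): brokerage: 600 - 250 = 350. Balances: escrow=650, checking=850, brokerage=350, taxes=100
Event 5 (deposit 100 to checking): checking: 850 + 100 = 950. Balances: escrow=650, checking=950, brokerage=350, taxes=100
Event 6 (withdraw 250 from brokerage): brokerage: 350 - 250 = 100. Balances: escrow=650, checking=950, brokerage=100, taxes=100
Event 7 (withdraw 200 from taxes): taxes: 100 - 200 = -100. Balances: escrow=650, checking=950, brokerage=100, taxes=-100

Final balance of checking: 950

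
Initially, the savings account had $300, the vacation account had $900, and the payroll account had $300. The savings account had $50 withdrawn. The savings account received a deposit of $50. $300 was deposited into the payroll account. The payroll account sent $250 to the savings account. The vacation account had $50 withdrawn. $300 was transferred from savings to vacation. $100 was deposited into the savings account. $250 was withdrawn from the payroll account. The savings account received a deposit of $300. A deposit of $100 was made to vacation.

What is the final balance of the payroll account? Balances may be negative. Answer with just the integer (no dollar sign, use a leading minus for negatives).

Answer: 100

Derivation:
Tracking account balances step by step:
Start: savings=300, vacation=900, payroll=300
Event 1 (withdraw 50 from savings): savings: 300 - 50 = 250. Balances: savings=250, vacation=900, payroll=300
Event 2 (deposit 50 to savings): savings: 250 + 50 = 300. Balances: savings=300, vacation=900, payroll=300
Event 3 (deposit 300 to payroll): payroll: 300 + 300 = 600. Balances: savings=300, vacation=900, payroll=600
Event 4 (transfer 250 payroll -> savings): payroll: 600 - 250 = 350, savings: 300 + 250 = 550. Balances: savings=550, vacation=900, payroll=350
Event 5 (withdraw 50 from vacation): vacation: 900 - 50 = 850. Balances: savings=550, vacation=850, payroll=350
Event 6 (transfer 300 savings -> vacation): savings: 550 - 300 = 250, vacation: 850 + 300 = 1150. Balances: savings=250, vacation=1150, payroll=350
Event 7 (deposit 100 to savings): savings: 250 + 100 = 350. Balances: savings=350, vacation=1150, payroll=350
Event 8 (withdraw 250 from payroll): payroll: 350 - 250 = 100. Balances: savings=350, vacation=1150, payroll=100
Event 9 (deposit 300 to savings): savings: 350 + 300 = 650. Balances: savings=650, vacation=1150, payroll=100
Event 10 (deposit 100 to vacation): vacation: 1150 + 100 = 1250. Balances: savings=650, vacation=1250, payroll=100

Final balance of payroll: 100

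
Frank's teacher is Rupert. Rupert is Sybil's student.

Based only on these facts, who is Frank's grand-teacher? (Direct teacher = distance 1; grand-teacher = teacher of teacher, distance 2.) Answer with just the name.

Answer: Sybil

Derivation:
Reconstructing the teacher chain from the given facts:
  Sybil -> Rupert -> Frank
(each arrow means 'teacher of the next')
Positions in the chain (0 = top):
  position of Sybil: 0
  position of Rupert: 1
  position of Frank: 2

Frank is at position 2; the grand-teacher is 2 steps up the chain, i.e. position 0: Sybil.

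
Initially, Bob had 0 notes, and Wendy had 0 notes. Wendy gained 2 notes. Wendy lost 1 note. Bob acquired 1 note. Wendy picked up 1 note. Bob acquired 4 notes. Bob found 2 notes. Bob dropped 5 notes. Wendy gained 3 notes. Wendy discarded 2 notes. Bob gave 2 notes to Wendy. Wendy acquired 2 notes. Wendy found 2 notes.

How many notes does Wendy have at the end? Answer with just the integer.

Answer: 9

Derivation:
Tracking counts step by step:
Start: Bob=0, Wendy=0
Event 1 (Wendy +2): Wendy: 0 -> 2. State: Bob=0, Wendy=2
Event 2 (Wendy -1): Wendy: 2 -> 1. State: Bob=0, Wendy=1
Event 3 (Bob +1): Bob: 0 -> 1. State: Bob=1, Wendy=1
Event 4 (Wendy +1): Wendy: 1 -> 2. State: Bob=1, Wendy=2
Event 5 (Bob +4): Bob: 1 -> 5. State: Bob=5, Wendy=2
Event 6 (Bob +2): Bob: 5 -> 7. State: Bob=7, Wendy=2
Event 7 (Bob -5): Bob: 7 -> 2. State: Bob=2, Wendy=2
Event 8 (Wendy +3): Wendy: 2 -> 5. State: Bob=2, Wendy=5
Event 9 (Wendy -2): Wendy: 5 -> 3. State: Bob=2, Wendy=3
Event 10 (Bob -> Wendy, 2): Bob: 2 -> 0, Wendy: 3 -> 5. State: Bob=0, Wendy=5
Event 11 (Wendy +2): Wendy: 5 -> 7. State: Bob=0, Wendy=7
Event 12 (Wendy +2): Wendy: 7 -> 9. State: Bob=0, Wendy=9

Wendy's final count: 9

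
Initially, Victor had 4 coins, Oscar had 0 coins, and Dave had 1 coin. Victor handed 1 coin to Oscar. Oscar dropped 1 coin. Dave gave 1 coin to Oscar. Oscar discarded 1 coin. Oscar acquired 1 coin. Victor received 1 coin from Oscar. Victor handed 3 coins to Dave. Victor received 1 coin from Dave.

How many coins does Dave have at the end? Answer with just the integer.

Tracking counts step by step:
Start: Victor=4, Oscar=0, Dave=1
Event 1 (Victor -> Oscar, 1): Victor: 4 -> 3, Oscar: 0 -> 1. State: Victor=3, Oscar=1, Dave=1
Event 2 (Oscar -1): Oscar: 1 -> 0. State: Victor=3, Oscar=0, Dave=1
Event 3 (Dave -> Oscar, 1): Dave: 1 -> 0, Oscar: 0 -> 1. State: Victor=3, Oscar=1, Dave=0
Event 4 (Oscar -1): Oscar: 1 -> 0. State: Victor=3, Oscar=0, Dave=0
Event 5 (Oscar +1): Oscar: 0 -> 1. State: Victor=3, Oscar=1, Dave=0
Event 6 (Oscar -> Victor, 1): Oscar: 1 -> 0, Victor: 3 -> 4. State: Victor=4, Oscar=0, Dave=0
Event 7 (Victor -> Dave, 3): Victor: 4 -> 1, Dave: 0 -> 3. State: Victor=1, Oscar=0, Dave=3
Event 8 (Dave -> Victor, 1): Dave: 3 -> 2, Victor: 1 -> 2. State: Victor=2, Oscar=0, Dave=2

Dave's final count: 2

Answer: 2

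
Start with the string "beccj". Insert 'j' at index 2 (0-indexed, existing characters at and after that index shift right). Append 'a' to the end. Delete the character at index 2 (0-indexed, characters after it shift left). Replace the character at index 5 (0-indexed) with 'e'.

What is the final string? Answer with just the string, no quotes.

Applying each edit step by step:
Start: "beccj"
Op 1 (insert 'j' at idx 2): "beccj" -> "bejccj"
Op 2 (append 'a'): "bejccj" -> "bejccja"
Op 3 (delete idx 2 = 'j'): "bejccja" -> "beccja"
Op 4 (replace idx 5: 'a' -> 'e'): "beccja" -> "beccje"

Answer: beccje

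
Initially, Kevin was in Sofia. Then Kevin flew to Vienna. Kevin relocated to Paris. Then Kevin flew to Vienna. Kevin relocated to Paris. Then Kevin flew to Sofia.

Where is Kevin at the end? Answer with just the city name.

Tracking Kevin's location:
Start: Kevin is in Sofia.
After move 1: Sofia -> Vienna. Kevin is in Vienna.
After move 2: Vienna -> Paris. Kevin is in Paris.
After move 3: Paris -> Vienna. Kevin is in Vienna.
After move 4: Vienna -> Paris. Kevin is in Paris.
After move 5: Paris -> Sofia. Kevin is in Sofia.

Answer: Sofia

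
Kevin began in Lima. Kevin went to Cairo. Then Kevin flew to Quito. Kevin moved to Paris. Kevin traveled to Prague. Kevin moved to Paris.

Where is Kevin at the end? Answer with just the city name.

Tracking Kevin's location:
Start: Kevin is in Lima.
After move 1: Lima -> Cairo. Kevin is in Cairo.
After move 2: Cairo -> Quito. Kevin is in Quito.
After move 3: Quito -> Paris. Kevin is in Paris.
After move 4: Paris -> Prague. Kevin is in Prague.
After move 5: Prague -> Paris. Kevin is in Paris.

Answer: Paris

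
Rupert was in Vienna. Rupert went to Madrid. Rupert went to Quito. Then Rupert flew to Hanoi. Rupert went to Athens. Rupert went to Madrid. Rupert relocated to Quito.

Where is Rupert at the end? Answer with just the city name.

Answer: Quito

Derivation:
Tracking Rupert's location:
Start: Rupert is in Vienna.
After move 1: Vienna -> Madrid. Rupert is in Madrid.
After move 2: Madrid -> Quito. Rupert is in Quito.
After move 3: Quito -> Hanoi. Rupert is in Hanoi.
After move 4: Hanoi -> Athens. Rupert is in Athens.
After move 5: Athens -> Madrid. Rupert is in Madrid.
After move 6: Madrid -> Quito. Rupert is in Quito.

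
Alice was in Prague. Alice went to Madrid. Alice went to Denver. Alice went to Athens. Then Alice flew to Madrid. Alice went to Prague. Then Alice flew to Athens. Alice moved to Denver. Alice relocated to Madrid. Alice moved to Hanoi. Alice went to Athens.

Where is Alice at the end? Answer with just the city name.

Answer: Athens

Derivation:
Tracking Alice's location:
Start: Alice is in Prague.
After move 1: Prague -> Madrid. Alice is in Madrid.
After move 2: Madrid -> Denver. Alice is in Denver.
After move 3: Denver -> Athens. Alice is in Athens.
After move 4: Athens -> Madrid. Alice is in Madrid.
After move 5: Madrid -> Prague. Alice is in Prague.
After move 6: Prague -> Athens. Alice is in Athens.
After move 7: Athens -> Denver. Alice is in Denver.
After move 8: Denver -> Madrid. Alice is in Madrid.
After move 9: Madrid -> Hanoi. Alice is in Hanoi.
After move 10: Hanoi -> Athens. Alice is in Athens.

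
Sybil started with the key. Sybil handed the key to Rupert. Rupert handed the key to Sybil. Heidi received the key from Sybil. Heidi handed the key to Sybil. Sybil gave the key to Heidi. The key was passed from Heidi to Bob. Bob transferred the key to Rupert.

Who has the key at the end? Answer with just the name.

Tracking the key through each event:
Start: Sybil has the key.
After event 1: Rupert has the key.
After event 2: Sybil has the key.
After event 3: Heidi has the key.
After event 4: Sybil has the key.
After event 5: Heidi has the key.
After event 6: Bob has the key.
After event 7: Rupert has the key.

Answer: Rupert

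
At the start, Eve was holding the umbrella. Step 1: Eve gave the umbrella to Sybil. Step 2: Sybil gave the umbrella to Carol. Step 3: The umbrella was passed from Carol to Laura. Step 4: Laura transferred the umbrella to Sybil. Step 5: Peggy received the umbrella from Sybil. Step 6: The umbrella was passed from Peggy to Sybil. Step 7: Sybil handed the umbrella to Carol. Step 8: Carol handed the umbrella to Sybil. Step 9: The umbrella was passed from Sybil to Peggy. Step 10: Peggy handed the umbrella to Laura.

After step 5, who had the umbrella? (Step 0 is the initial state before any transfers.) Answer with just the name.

Tracking the umbrella holder through step 5:
After step 0 (start): Eve
After step 1: Sybil
After step 2: Carol
After step 3: Laura
After step 4: Sybil
After step 5: Peggy

At step 5, the holder is Peggy.

Answer: Peggy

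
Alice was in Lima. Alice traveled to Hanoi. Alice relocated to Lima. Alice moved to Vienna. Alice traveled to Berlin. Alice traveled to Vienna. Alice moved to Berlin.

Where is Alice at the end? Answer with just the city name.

Tracking Alice's location:
Start: Alice is in Lima.
After move 1: Lima -> Hanoi. Alice is in Hanoi.
After move 2: Hanoi -> Lima. Alice is in Lima.
After move 3: Lima -> Vienna. Alice is in Vienna.
After move 4: Vienna -> Berlin. Alice is in Berlin.
After move 5: Berlin -> Vienna. Alice is in Vienna.
After move 6: Vienna -> Berlin. Alice is in Berlin.

Answer: Berlin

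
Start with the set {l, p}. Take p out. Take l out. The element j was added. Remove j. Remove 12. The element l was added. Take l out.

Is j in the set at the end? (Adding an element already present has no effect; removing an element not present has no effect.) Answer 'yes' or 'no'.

Answer: no

Derivation:
Tracking the set through each operation:
Start: {l, p}
Event 1 (remove p): removed. Set: {l}
Event 2 (remove l): removed. Set: {}
Event 3 (add j): added. Set: {j}
Event 4 (remove j): removed. Set: {}
Event 5 (remove 12): not present, no change. Set: {}
Event 6 (add l): added. Set: {l}
Event 7 (remove l): removed. Set: {}

Final set: {} (size 0)
j is NOT in the final set.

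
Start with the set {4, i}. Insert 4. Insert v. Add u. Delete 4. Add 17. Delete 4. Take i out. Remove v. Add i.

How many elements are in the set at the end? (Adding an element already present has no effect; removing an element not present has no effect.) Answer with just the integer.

Tracking the set through each operation:
Start: {4, i}
Event 1 (add 4): already present, no change. Set: {4, i}
Event 2 (add v): added. Set: {4, i, v}
Event 3 (add u): added. Set: {4, i, u, v}
Event 4 (remove 4): removed. Set: {i, u, v}
Event 5 (add 17): added. Set: {17, i, u, v}
Event 6 (remove 4): not present, no change. Set: {17, i, u, v}
Event 7 (remove i): removed. Set: {17, u, v}
Event 8 (remove v): removed. Set: {17, u}
Event 9 (add i): added. Set: {17, i, u}

Final set: {17, i, u} (size 3)

Answer: 3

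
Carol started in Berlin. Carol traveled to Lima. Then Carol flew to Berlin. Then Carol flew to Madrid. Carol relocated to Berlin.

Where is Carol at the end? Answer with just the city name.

Tracking Carol's location:
Start: Carol is in Berlin.
After move 1: Berlin -> Lima. Carol is in Lima.
After move 2: Lima -> Berlin. Carol is in Berlin.
After move 3: Berlin -> Madrid. Carol is in Madrid.
After move 4: Madrid -> Berlin. Carol is in Berlin.

Answer: Berlin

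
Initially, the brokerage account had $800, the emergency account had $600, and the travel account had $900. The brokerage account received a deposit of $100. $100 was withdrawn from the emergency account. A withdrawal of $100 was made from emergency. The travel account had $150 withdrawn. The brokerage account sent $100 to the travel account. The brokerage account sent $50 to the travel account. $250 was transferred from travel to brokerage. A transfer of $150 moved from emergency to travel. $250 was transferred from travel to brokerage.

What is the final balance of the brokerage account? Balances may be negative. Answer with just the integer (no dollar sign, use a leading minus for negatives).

Tracking account balances step by step:
Start: brokerage=800, emergency=600, travel=900
Event 1 (deposit 100 to brokerage): brokerage: 800 + 100 = 900. Balances: brokerage=900, emergency=600, travel=900
Event 2 (withdraw 100 from emergency): emergency: 600 - 100 = 500. Balances: brokerage=900, emergency=500, travel=900
Event 3 (withdraw 100 from emergency): emergency: 500 - 100 = 400. Balances: brokerage=900, emergency=400, travel=900
Event 4 (withdraw 150 from travel): travel: 900 - 150 = 750. Balances: brokerage=900, emergency=400, travel=750
Event 5 (transfer 100 brokerage -> travel): brokerage: 900 - 100 = 800, travel: 750 + 100 = 850. Balances: brokerage=800, emergency=400, travel=850
Event 6 (transfer 50 brokerage -> travel): brokerage: 800 - 50 = 750, travel: 850 + 50 = 900. Balances: brokerage=750, emergency=400, travel=900
Event 7 (transfer 250 travel -> brokerage): travel: 900 - 250 = 650, brokerage: 750 + 250 = 1000. Balances: brokerage=1000, emergency=400, travel=650
Event 8 (transfer 150 emergency -> travel): emergency: 400 - 150 = 250, travel: 650 + 150 = 800. Balances: brokerage=1000, emergency=250, travel=800
Event 9 (transfer 250 travel -> brokerage): travel: 800 - 250 = 550, brokerage: 1000 + 250 = 1250. Balances: brokerage=1250, emergency=250, travel=550

Final balance of brokerage: 1250

Answer: 1250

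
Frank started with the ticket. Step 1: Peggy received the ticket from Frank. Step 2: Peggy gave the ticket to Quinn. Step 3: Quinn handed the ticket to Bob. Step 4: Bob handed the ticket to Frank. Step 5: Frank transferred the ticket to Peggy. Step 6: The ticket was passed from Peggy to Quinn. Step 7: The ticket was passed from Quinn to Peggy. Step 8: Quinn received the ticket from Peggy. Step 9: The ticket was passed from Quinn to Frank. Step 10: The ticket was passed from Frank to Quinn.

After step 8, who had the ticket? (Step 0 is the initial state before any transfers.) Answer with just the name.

Answer: Quinn

Derivation:
Tracking the ticket holder through step 8:
After step 0 (start): Frank
After step 1: Peggy
After step 2: Quinn
After step 3: Bob
After step 4: Frank
After step 5: Peggy
After step 6: Quinn
After step 7: Peggy
After step 8: Quinn

At step 8, the holder is Quinn.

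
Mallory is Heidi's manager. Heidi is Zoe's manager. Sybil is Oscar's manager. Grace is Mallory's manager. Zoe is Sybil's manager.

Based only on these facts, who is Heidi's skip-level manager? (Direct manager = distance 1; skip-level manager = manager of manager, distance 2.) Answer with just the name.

Reconstructing the manager chain from the given facts:
  Grace -> Mallory -> Heidi -> Zoe -> Sybil -> Oscar
(each arrow means 'manager of the next')
Positions in the chain (0 = top):
  position of Grace: 0
  position of Mallory: 1
  position of Heidi: 2
  position of Zoe: 3
  position of Sybil: 4
  position of Oscar: 5

Heidi is at position 2; the skip-level manager is 2 steps up the chain, i.e. position 0: Grace.

Answer: Grace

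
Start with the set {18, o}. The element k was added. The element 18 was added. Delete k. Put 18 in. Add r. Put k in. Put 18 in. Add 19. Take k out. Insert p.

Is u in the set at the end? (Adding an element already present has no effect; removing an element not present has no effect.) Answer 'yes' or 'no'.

Tracking the set through each operation:
Start: {18, o}
Event 1 (add k): added. Set: {18, k, o}
Event 2 (add 18): already present, no change. Set: {18, k, o}
Event 3 (remove k): removed. Set: {18, o}
Event 4 (add 18): already present, no change. Set: {18, o}
Event 5 (add r): added. Set: {18, o, r}
Event 6 (add k): added. Set: {18, k, o, r}
Event 7 (add 18): already present, no change. Set: {18, k, o, r}
Event 8 (add 19): added. Set: {18, 19, k, o, r}
Event 9 (remove k): removed. Set: {18, 19, o, r}
Event 10 (add p): added. Set: {18, 19, o, p, r}

Final set: {18, 19, o, p, r} (size 5)
u is NOT in the final set.

Answer: no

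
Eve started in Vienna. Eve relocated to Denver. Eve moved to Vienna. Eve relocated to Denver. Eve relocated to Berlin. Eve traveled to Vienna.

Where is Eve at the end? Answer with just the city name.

Tracking Eve's location:
Start: Eve is in Vienna.
After move 1: Vienna -> Denver. Eve is in Denver.
After move 2: Denver -> Vienna. Eve is in Vienna.
After move 3: Vienna -> Denver. Eve is in Denver.
After move 4: Denver -> Berlin. Eve is in Berlin.
After move 5: Berlin -> Vienna. Eve is in Vienna.

Answer: Vienna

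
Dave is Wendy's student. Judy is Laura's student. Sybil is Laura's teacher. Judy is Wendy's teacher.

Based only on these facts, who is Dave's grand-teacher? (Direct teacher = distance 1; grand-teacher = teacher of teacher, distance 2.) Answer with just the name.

Answer: Judy

Derivation:
Reconstructing the teacher chain from the given facts:
  Sybil -> Laura -> Judy -> Wendy -> Dave
(each arrow means 'teacher of the next')
Positions in the chain (0 = top):
  position of Sybil: 0
  position of Laura: 1
  position of Judy: 2
  position of Wendy: 3
  position of Dave: 4

Dave is at position 4; the grand-teacher is 2 steps up the chain, i.e. position 2: Judy.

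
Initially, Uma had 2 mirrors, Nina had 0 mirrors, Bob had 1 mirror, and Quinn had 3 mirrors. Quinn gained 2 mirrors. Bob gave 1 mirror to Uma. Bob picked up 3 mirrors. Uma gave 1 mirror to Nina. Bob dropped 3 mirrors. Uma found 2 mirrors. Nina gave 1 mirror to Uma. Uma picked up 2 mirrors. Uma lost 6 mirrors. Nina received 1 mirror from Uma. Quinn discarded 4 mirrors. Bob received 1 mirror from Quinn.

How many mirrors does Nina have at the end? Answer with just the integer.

Answer: 1

Derivation:
Tracking counts step by step:
Start: Uma=2, Nina=0, Bob=1, Quinn=3
Event 1 (Quinn +2): Quinn: 3 -> 5. State: Uma=2, Nina=0, Bob=1, Quinn=5
Event 2 (Bob -> Uma, 1): Bob: 1 -> 0, Uma: 2 -> 3. State: Uma=3, Nina=0, Bob=0, Quinn=5
Event 3 (Bob +3): Bob: 0 -> 3. State: Uma=3, Nina=0, Bob=3, Quinn=5
Event 4 (Uma -> Nina, 1): Uma: 3 -> 2, Nina: 0 -> 1. State: Uma=2, Nina=1, Bob=3, Quinn=5
Event 5 (Bob -3): Bob: 3 -> 0. State: Uma=2, Nina=1, Bob=0, Quinn=5
Event 6 (Uma +2): Uma: 2 -> 4. State: Uma=4, Nina=1, Bob=0, Quinn=5
Event 7 (Nina -> Uma, 1): Nina: 1 -> 0, Uma: 4 -> 5. State: Uma=5, Nina=0, Bob=0, Quinn=5
Event 8 (Uma +2): Uma: 5 -> 7. State: Uma=7, Nina=0, Bob=0, Quinn=5
Event 9 (Uma -6): Uma: 7 -> 1. State: Uma=1, Nina=0, Bob=0, Quinn=5
Event 10 (Uma -> Nina, 1): Uma: 1 -> 0, Nina: 0 -> 1. State: Uma=0, Nina=1, Bob=0, Quinn=5
Event 11 (Quinn -4): Quinn: 5 -> 1. State: Uma=0, Nina=1, Bob=0, Quinn=1
Event 12 (Quinn -> Bob, 1): Quinn: 1 -> 0, Bob: 0 -> 1. State: Uma=0, Nina=1, Bob=1, Quinn=0

Nina's final count: 1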